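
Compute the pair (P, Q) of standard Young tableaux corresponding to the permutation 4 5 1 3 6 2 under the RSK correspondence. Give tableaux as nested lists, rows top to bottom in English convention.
Insert each entry of the permutation into P by Schensted row insertion, recording in Q the position of each new cell.

After inserting 4: P = [[4]].
After inserting 5: P = [[4, 5]].
After inserting 1: P = [[1, 5], [4]].
After inserting 3: P = [[1, 3], [4, 5]].
After inserting 6: P = [[1, 3, 6], [4, 5]].
After inserting 2: P = [[1, 2, 6], [3, 5], [4]].

So P = [[1, 2, 6], [3, 5], [4]], Q = [[1, 2, 5], [3, 4], [6]].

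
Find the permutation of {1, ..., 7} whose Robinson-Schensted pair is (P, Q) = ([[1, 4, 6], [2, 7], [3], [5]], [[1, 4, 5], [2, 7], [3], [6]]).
5 3 2 4 7 1 6

Reverse the RSK construction: for i from n down to 1, find the cell of Q containing i, remove the entry at that cell from P, and reverse-bump it up through P; the value ejected from row 1 is w(i).

Step i=7: Q has 7 at row 2, column 2; remove 7 from row 2 of P and reverse-bump: 7 enters row 1 and ejects 6. So w(7) = 6. P is now [[1, 4, 7], [2], [3], [5]].
Step i=6: Q has 6 at row 4, column 1; remove 5 from row 4 of P and reverse-bump: 5 enters row 3 and ejects 3; 3 enters row 2 and ejects 2; 2 enters row 1 and ejects 1. So w(6) = 1. P is now [[2, 4, 7], [3], [5]].
Step i=5: Q has 5 at row 1, column 3; remove that cell from P, ejecting 7. So w(5) = 7. P is now [[2, 4], [3], [5]].
Step i=4: Q has 4 at row 1, column 2; remove that cell from P, ejecting 4. So w(4) = 4. P is now [[2], [3], [5]].
Step i=3: Q has 3 at row 3, column 1; remove 5 from row 3 of P and reverse-bump: 5 enters row 2 and ejects 3; 3 enters row 1 and ejects 2. So w(3) = 2. P is now [[3], [5]].
Step i=2: Q has 2 at row 2, column 1; remove 5 from row 2 of P and reverse-bump: 5 enters row 1 and ejects 3. So w(2) = 3. P is now [[5]].
Step i=1: Q has 1 at row 1, column 1; remove that cell from P, ejecting 5. So w(1) = 5. P is now [].

So w = 5 3 2 4 7 1 6.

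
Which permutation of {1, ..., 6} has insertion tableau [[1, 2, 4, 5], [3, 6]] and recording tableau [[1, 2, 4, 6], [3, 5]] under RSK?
Reverse the RSK construction: for i from n down to 1, find the cell of Q containing i, remove the entry at that cell from P, and reverse-bump it up through P; the value ejected from row 1 is w(i).

Step i=6: Q has 6 at row 1, column 4; remove that cell from P, ejecting 5. So w(6) = 5. P is now [[1, 2, 4], [3, 6]].
Step i=5: Q has 5 at row 2, column 2; remove 6 from row 2 of P and reverse-bump: 6 enters row 1 and ejects 4. So w(5) = 4. P is now [[1, 2, 6], [3]].
Step i=4: Q has 4 at row 1, column 3; remove that cell from P, ejecting 6. So w(4) = 6. P is now [[1, 2], [3]].
Step i=3: Q has 3 at row 2, column 1; remove 3 from row 2 of P and reverse-bump: 3 enters row 1 and ejects 2. So w(3) = 2. P is now [[1, 3]].
Step i=2: Q has 2 at row 1, column 2; remove that cell from P, ejecting 3. So w(2) = 3. P is now [[1]].
Step i=1: Q has 1 at row 1, column 1; remove that cell from P, ejecting 1. So w(1) = 1. P is now [].

So w = 1 3 2 6 4 5.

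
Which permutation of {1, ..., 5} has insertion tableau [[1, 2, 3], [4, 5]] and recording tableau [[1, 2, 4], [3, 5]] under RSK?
1 4 2 5 3

Reverse the RSK construction: for i from n down to 1, find the cell of Q containing i, remove the entry at that cell from P, and reverse-bump it up through P; the value ejected from row 1 is w(i).

Step i=5: Q has 5 at row 2, column 2; remove 5 from row 2 of P and reverse-bump: 5 enters row 1 and ejects 3. So w(5) = 3. P is now [[1, 2, 5], [4]].
Step i=4: Q has 4 at row 1, column 3; remove that cell from P, ejecting 5. So w(4) = 5. P is now [[1, 2], [4]].
Step i=3: Q has 3 at row 2, column 1; remove 4 from row 2 of P and reverse-bump: 4 enters row 1 and ejects 2. So w(3) = 2. P is now [[1, 4]].
Step i=2: Q has 2 at row 1, column 2; remove that cell from P, ejecting 4. So w(2) = 4. P is now [[1]].
Step i=1: Q has 1 at row 1, column 1; remove that cell from P, ejecting 1. So w(1) = 1. P is now [].

So w = 1 4 2 5 3.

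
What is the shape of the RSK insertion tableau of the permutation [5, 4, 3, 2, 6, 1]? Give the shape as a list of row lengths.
RSK row insertion gives P = [[1, 6], [2], [3], [4], [5]], which has shape [2, 1, 1, 1, 1].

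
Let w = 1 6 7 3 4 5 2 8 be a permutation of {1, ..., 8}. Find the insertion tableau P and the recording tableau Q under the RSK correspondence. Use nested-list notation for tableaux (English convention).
Insert each entry of the permutation into P by Schensted row insertion, recording in Q the position of each new cell.

After inserting 1: P = [[1]].
After inserting 6: P = [[1, 6]].
After inserting 7: P = [[1, 6, 7]].
After inserting 3: P = [[1, 3, 7], [6]].
After inserting 4: P = [[1, 3, 4], [6, 7]].
After inserting 5: P = [[1, 3, 4, 5], [6, 7]].
After inserting 2: P = [[1, 2, 4, 5], [3, 7], [6]].
After inserting 8: P = [[1, 2, 4, 5, 8], [3, 7], [6]].

So P = [[1, 2, 4, 5, 8], [3, 7], [6]], Q = [[1, 2, 3, 6, 8], [4, 5], [7]].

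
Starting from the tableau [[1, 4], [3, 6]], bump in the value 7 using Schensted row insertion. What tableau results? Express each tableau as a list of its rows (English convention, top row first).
[[1, 4, 7], [3, 6]]

7 is larger than every entry of row 1, so it is appended to row 1. The new tableau is [[1, 4, 7], [3, 6]].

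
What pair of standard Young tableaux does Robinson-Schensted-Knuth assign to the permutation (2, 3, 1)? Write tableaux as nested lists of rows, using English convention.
Insert each entry of the permutation into P by Schensted row insertion, recording in Q the position of each new cell.

Insert 2: appended to row 1. P = [[2]], Q = [[1]].
Insert 3: appended to row 1. P = [[2, 3]], Q = [[1, 2]].
Insert 1: 1 bumps 2 from row 1; 2 starts row 2. P = [[1, 3], [2]], Q = [[1, 2], [3]].

So P = [[1, 3], [2]], Q = [[1, 2], [3]].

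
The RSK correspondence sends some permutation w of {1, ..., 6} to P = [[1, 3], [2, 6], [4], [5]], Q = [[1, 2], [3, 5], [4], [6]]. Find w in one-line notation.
Reverse the RSK construction: for i from n down to 1, find the cell of Q containing i, remove the entry at that cell from P, and reverse-bump it up through P; the value ejected from row 1 is w(i).

Step i=6: Q has 6 at row 4, column 1; remove 5 from row 4 of P and reverse-bump: 5 enters row 3 and ejects 4; 4 enters row 2 and ejects 2; 2 enters row 1 and ejects 1. So w(6) = 1. P is now [[2, 3], [4, 6], [5]].
Step i=5: Q has 5 at row 2, column 2; remove 6 from row 2 of P and reverse-bump: 6 enters row 1 and ejects 3. So w(5) = 3. P is now [[2, 6], [4], [5]].
Step i=4: Q has 4 at row 3, column 1; remove 5 from row 3 of P and reverse-bump: 5 enters row 2 and ejects 4; 4 enters row 1 and ejects 2. So w(4) = 2. P is now [[4, 6], [5]].
Step i=3: Q has 3 at row 2, column 1; remove 5 from row 2 of P and reverse-bump: 5 enters row 1 and ejects 4. So w(3) = 4. P is now [[5, 6]].
Step i=2: Q has 2 at row 1, column 2; remove that cell from P, ejecting 6. So w(2) = 6. P is now [[5]].
Step i=1: Q has 1 at row 1, column 1; remove that cell from P, ejecting 5. So w(1) = 5. P is now [].

So w = 5 6 4 2 3 1.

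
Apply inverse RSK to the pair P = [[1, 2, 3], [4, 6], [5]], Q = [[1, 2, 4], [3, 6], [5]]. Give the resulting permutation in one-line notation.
1 5 4 6 2 3

Reverse the RSK construction: for i from n down to 1, find the cell of Q containing i, remove the entry at that cell from P, and reverse-bump it up through P; the value ejected from row 1 is w(i).

Step i=6: Q has 6 at row 2, column 2; remove 6 from row 2 of P and reverse-bump: 6 enters row 1 and ejects 3. So w(6) = 3. P is now [[1, 2, 6], [4], [5]].
Step i=5: Q has 5 at row 3, column 1; remove 5 from row 3 of P and reverse-bump: 5 enters row 2 and ejects 4; 4 enters row 1 and ejects 2. So w(5) = 2. P is now [[1, 4, 6], [5]].
Step i=4: Q has 4 at row 1, column 3; remove that cell from P, ejecting 6. So w(4) = 6. P is now [[1, 4], [5]].
Step i=3: Q has 3 at row 2, column 1; remove 5 from row 2 of P and reverse-bump: 5 enters row 1 and ejects 4. So w(3) = 4. P is now [[1, 5]].
Step i=2: Q has 2 at row 1, column 2; remove that cell from P, ejecting 5. So w(2) = 5. P is now [[1]].
Step i=1: Q has 1 at row 1, column 1; remove that cell from P, ejecting 1. So w(1) = 1. P is now [].

So w = 1 5 4 6 2 3.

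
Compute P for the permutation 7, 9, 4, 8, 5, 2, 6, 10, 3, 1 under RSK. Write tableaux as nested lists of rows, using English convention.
P = [[1, 3, 6, 10], [2, 5], [4, 8], [7], [9]]

Insert 7: appended to row 1. P = [[7]].
Insert 9: appended to row 1. P = [[7, 9]].
Insert 4: 4 bumps 7 from row 1; 7 starts row 2. P = [[4, 9], [7]].
Insert 8: 8 bumps 9 from row 1; 9 appends to row 2. P = [[4, 8], [7, 9]].
Insert 5: 5 bumps 8 from row 1; 8 bumps 9 from row 2; 9 starts row 3. P = [[4, 5], [7, 8], [9]].
Insert 2: 2 bumps 4 from row 1; 4 bumps 7 from row 2; 7 bumps 9 from row 3; 9 starts row 4. P = [[2, 5], [4, 8], [7], [9]].
Insert 6: appended to row 1. P = [[2, 5, 6], [4, 8], [7], [9]].
Insert 10: appended to row 1. P = [[2, 5, 6, 10], [4, 8], [7], [9]].
Insert 3: 3 bumps 5 from row 1; 5 bumps 8 from row 2; 8 appends to row 3. P = [[2, 3, 6, 10], [4, 5], [7, 8], [9]].
Insert 1: 1 bumps 2 from row 1; 2 bumps 4 from row 2; 4 bumps 7 from row 3; 7 bumps 9 from row 4; 9 starts row 5. P = [[1, 3, 6, 10], [2, 5], [4, 8], [7], [9]].

So P = [[1, 3, 6, 10], [2, 5], [4, 8], [7], [9]].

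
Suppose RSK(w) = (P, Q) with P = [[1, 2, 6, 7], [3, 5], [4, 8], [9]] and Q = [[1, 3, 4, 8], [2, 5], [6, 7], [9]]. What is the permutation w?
Reverse the RSK construction: for i from n down to 1, find the cell of Q containing i, remove the entry at that cell from P, and reverse-bump it up through P; the value ejected from row 1 is w(i).

Step i=9: Q has 9 at row 4, column 1; remove 9 from row 4 of P and reverse-bump: 9 enters row 3 and ejects 8; 8 enters row 2 and ejects 5; 5 enters row 1 and ejects 2. So w(9) = 2. P is now [[1, 5, 6, 7], [3, 8], [4, 9]].
Step i=8: Q has 8 at row 1, column 4; remove that cell from P, ejecting 7. So w(8) = 7. P is now [[1, 5, 6], [3, 8], [4, 9]].
Step i=7: Q has 7 at row 3, column 2; remove 9 from row 3 of P and reverse-bump: 9 enters row 2 and ejects 8; 8 enters row 1 and ejects 6. So w(7) = 6. P is now [[1, 5, 8], [3, 9], [4]].
Step i=6: Q has 6 at row 3, column 1; remove 4 from row 3 of P and reverse-bump: 4 enters row 2 and ejects 3; 3 enters row 1 and ejects 1. So w(6) = 1. P is now [[3, 5, 8], [4, 9]].
Step i=5: Q has 5 at row 2, column 2; remove 9 from row 2 of P and reverse-bump: 9 enters row 1 and ejects 8. So w(5) = 8. P is now [[3, 5, 9], [4]].
Step i=4: Q has 4 at row 1, column 3; remove that cell from P, ejecting 9. So w(4) = 9. P is now [[3, 5], [4]].
Step i=3: Q has 3 at row 1, column 2; remove that cell from P, ejecting 5. So w(3) = 5. P is now [[3], [4]].
Step i=2: Q has 2 at row 2, column 1; remove 4 from row 2 of P and reverse-bump: 4 enters row 1 and ejects 3. So w(2) = 3. P is now [[4]].
Step i=1: Q has 1 at row 1, column 1; remove that cell from P, ejecting 4. So w(1) = 4. P is now [].

So w = 4 3 5 9 8 1 6 7 2.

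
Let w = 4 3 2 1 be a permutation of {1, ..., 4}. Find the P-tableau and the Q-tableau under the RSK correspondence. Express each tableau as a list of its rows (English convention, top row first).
Insert each entry of the permutation into P by Schensted row insertion, recording in Q the position of each new cell.

Insert 4: appended to row 1. P = [[4]].
Insert 3: 3 bumps 4 from row 1; 4 starts row 2. P = [[3], [4]].
Insert 2: 2 bumps 3 from row 1; 3 bumps 4 from row 2; 4 starts row 3. P = [[2], [3], [4]].
Insert 1: 1 bumps 2 from row 1; 2 bumps 3 from row 2; 3 bumps 4 from row 3; 4 starts row 4. P = [[1], [2], [3], [4]].

So P = [[1], [2], [3], [4]], Q = [[1], [2], [3], [4]].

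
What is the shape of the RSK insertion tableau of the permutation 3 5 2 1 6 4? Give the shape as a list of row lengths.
[3, 2, 1]

Row-insert each entry into an empty tableau.

After inserting 3: P = [[3]].
After inserting 5: P = [[3, 5]].
After inserting 2: P = [[2, 5], [3]].
After inserting 1: P = [[1, 5], [2], [3]].
After inserting 6: P = [[1, 5, 6], [2], [3]].
After inserting 4: P = [[1, 4, 6], [2, 5], [3]].

The final insertion tableau P = [[1, 4, 6], [2, 5], [3]] has shape [3, 2, 1].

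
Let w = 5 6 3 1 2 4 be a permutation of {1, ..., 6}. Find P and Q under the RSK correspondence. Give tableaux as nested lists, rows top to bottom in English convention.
P = [[1, 2, 4], [3, 6], [5]], Q = [[1, 2, 6], [3, 5], [4]]

Insert each entry of the permutation into P by Schensted row insertion, recording in Q the position of each new cell.

After inserting 5: P = [[5]].
After inserting 6: P = [[5, 6]].
After inserting 3: P = [[3, 6], [5]].
After inserting 1: P = [[1, 6], [3], [5]].
After inserting 2: P = [[1, 2], [3, 6], [5]].
After inserting 4: P = [[1, 2, 4], [3, 6], [5]].

So P = [[1, 2, 4], [3, 6], [5]], Q = [[1, 2, 6], [3, 5], [4]].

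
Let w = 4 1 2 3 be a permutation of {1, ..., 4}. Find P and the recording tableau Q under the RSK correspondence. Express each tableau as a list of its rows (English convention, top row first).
Insert each entry of the permutation into P by Schensted row insertion, recording in Q the position of each new cell.

Insert 4: appended to row 1. P = [[4]], Q = [[1]].
Insert 1: 1 bumps 4 from row 1; 4 starts row 2. P = [[1], [4]], Q = [[1], [2]].
Insert 2: appended to row 1. P = [[1, 2], [4]], Q = [[1, 3], [2]].
Insert 3: appended to row 1. P = [[1, 2, 3], [4]], Q = [[1, 3, 4], [2]].

So P = [[1, 2, 3], [4]], Q = [[1, 3, 4], [2]].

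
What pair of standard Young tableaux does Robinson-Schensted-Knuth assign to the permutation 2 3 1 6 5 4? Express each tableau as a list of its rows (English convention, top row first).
Insert each entry of the permutation into P by Schensted row insertion, recording in Q the position of each new cell.

Insert 2: appended to row 1. P = [[2]].
Insert 3: appended to row 1. P = [[2, 3]].
Insert 1: 1 bumps 2 from row 1; 2 starts row 2. P = [[1, 3], [2]].
Insert 6: appended to row 1. P = [[1, 3, 6], [2]].
Insert 5: 5 bumps 6 from row 1; 6 appends to row 2. P = [[1, 3, 5], [2, 6]].
Insert 4: 4 bumps 5 from row 1; 5 bumps 6 from row 2; 6 starts row 3. P = [[1, 3, 4], [2, 5], [6]].

So P = [[1, 3, 4], [2, 5], [6]], Q = [[1, 2, 4], [3, 5], [6]].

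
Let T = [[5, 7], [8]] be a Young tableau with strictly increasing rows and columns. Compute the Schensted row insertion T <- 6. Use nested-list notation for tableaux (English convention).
[[5, 6], [7], [8]]

In row 1, 6 replaces 7 (the leftmost entry greater than 6); 7 is bumped to row 2. In row 2, 7 replaces 8 (the leftmost entry greater than 7); 8 is bumped to row 3. 8 starts a new row 3. The new tableau is [[5, 6], [7], [8]].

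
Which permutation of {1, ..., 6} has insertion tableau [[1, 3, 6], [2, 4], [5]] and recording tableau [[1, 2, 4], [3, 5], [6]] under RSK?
2 5 1 6 4 3

Reverse RSK: for i = n, n-1, ..., 1, locate i in Q, remove the corresponding corner cell from P, and reverse-bump its entry up through P; the value ejected from row 1 is w(i).

So w = 2 5 1 6 4 3.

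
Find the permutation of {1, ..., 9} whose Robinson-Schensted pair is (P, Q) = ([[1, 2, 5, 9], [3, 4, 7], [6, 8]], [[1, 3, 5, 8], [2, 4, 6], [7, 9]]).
3 1 6 4 8 7 2 9 5

Reverse the RSK construction: for i from n down to 1, find the cell of Q containing i, remove the entry at that cell from P, and reverse-bump it up through P; the value ejected from row 1 is w(i).

Step i=9: Q has 9 at row 3, column 2; remove 8 from row 3 of P and reverse-bump: 8 enters row 2 and ejects 7; 7 enters row 1 and ejects 5. So w(9) = 5. P is now [[1, 2, 7, 9], [3, 4, 8], [6]].
Step i=8: Q has 8 at row 1, column 4; remove that cell from P, ejecting 9. So w(8) = 9. P is now [[1, 2, 7], [3, 4, 8], [6]].
Step i=7: Q has 7 at row 3, column 1; remove 6 from row 3 of P and reverse-bump: 6 enters row 2 and ejects 4; 4 enters row 1 and ejects 2. So w(7) = 2. P is now [[1, 4, 7], [3, 6, 8]].
Step i=6: Q has 6 at row 2, column 3; remove 8 from row 2 of P and reverse-bump: 8 enters row 1 and ejects 7. So w(6) = 7. P is now [[1, 4, 8], [3, 6]].
Step i=5: Q has 5 at row 1, column 3; remove that cell from P, ejecting 8. So w(5) = 8. P is now [[1, 4], [3, 6]].
Step i=4: Q has 4 at row 2, column 2; remove 6 from row 2 of P and reverse-bump: 6 enters row 1 and ejects 4. So w(4) = 4. P is now [[1, 6], [3]].
Step i=3: Q has 3 at row 1, column 2; remove that cell from P, ejecting 6. So w(3) = 6. P is now [[1], [3]].
Step i=2: Q has 2 at row 2, column 1; remove 3 from row 2 of P and reverse-bump: 3 enters row 1 and ejects 1. So w(2) = 1. P is now [[3]].
Step i=1: Q has 1 at row 1, column 1; remove that cell from P, ejecting 3. So w(1) = 3. P is now [].

So w = 3 1 6 4 8 7 2 9 5.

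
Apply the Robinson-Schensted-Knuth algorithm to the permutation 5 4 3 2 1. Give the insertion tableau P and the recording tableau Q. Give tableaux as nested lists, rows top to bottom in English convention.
P = [[1], [2], [3], [4], [5]], Q = [[1], [2], [3], [4], [5]]

Insert each entry of the permutation into P by Schensted row insertion, recording in Q the position of each new cell.

Insert 5: appended to row 1. P = [[5]].
Insert 4: 4 bumps 5 from row 1; 5 starts row 2. P = [[4], [5]].
Insert 3: 3 bumps 4 from row 1; 4 bumps 5 from row 2; 5 starts row 3. P = [[3], [4], [5]].
Insert 2: 2 bumps 3 from row 1; 3 bumps 4 from row 2; 4 bumps 5 from row 3; 5 starts row 4. P = [[2], [3], [4], [5]].
Insert 1: 1 bumps 2 from row 1; 2 bumps 3 from row 2; 3 bumps 4 from row 3; 4 bumps 5 from row 4; 5 starts row 5. P = [[1], [2], [3], [4], [5]].

So P = [[1], [2], [3], [4], [5]], Q = [[1], [2], [3], [4], [5]].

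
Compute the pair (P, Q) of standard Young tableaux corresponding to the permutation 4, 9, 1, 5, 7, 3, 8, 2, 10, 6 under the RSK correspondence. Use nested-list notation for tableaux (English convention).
Insert each entry of the permutation into P by Schensted row insertion, recording in Q the position of each new cell.

Insert 4: appended to row 1. P = [[4]].
Insert 9: appended to row 1. P = [[4, 9]].
Insert 1: 1 bumps 4 from row 1; 4 starts row 2. P = [[1, 9], [4]].
Insert 5: 5 bumps 9 from row 1; 9 appends to row 2. P = [[1, 5], [4, 9]].
Insert 7: appended to row 1. P = [[1, 5, 7], [4, 9]].
Insert 3: 3 bumps 5 from row 1; 5 bumps 9 from row 2; 9 starts row 3. P = [[1, 3, 7], [4, 5], [9]].
Insert 8: appended to row 1. P = [[1, 3, 7, 8], [4, 5], [9]].
Insert 2: 2 bumps 3 from row 1; 3 bumps 4 from row 2; 4 bumps 9 from row 3; 9 starts row 4. P = [[1, 2, 7, 8], [3, 5], [4], [9]].
Insert 10: appended to row 1. P = [[1, 2, 7, 8, 10], [3, 5], [4], [9]].
Insert 6: 6 bumps 7 from row 1; 7 appends to row 2. P = [[1, 2, 6, 8, 10], [3, 5, 7], [4], [9]].

So P = [[1, 2, 6, 8, 10], [3, 5, 7], [4], [9]], Q = [[1, 2, 5, 7, 9], [3, 4, 10], [6], [8]].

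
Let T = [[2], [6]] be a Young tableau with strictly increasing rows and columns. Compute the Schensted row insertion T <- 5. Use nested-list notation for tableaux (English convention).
[[2, 5], [6]]

5 is larger than every entry of row 1, so it is appended to row 1. The new tableau is [[2, 5], [6]].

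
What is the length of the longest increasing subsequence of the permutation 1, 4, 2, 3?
3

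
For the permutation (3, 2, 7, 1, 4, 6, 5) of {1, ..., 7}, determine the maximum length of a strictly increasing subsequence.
3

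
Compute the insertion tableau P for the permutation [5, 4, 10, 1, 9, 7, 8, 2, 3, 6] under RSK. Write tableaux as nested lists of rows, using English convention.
Insert 5: appended to row 1. P = [[5]].
Insert 4: 4 bumps 5 from row 1; 5 starts row 2. P = [[4], [5]].
Insert 10: appended to row 1. P = [[4, 10], [5]].
Insert 1: 1 bumps 4 from row 1; 4 bumps 5 from row 2; 5 starts row 3. P = [[1, 10], [4], [5]].
Insert 9: 9 bumps 10 from row 1; 10 appends to row 2. P = [[1, 9], [4, 10], [5]].
Insert 7: 7 bumps 9 from row 1; 9 bumps 10 from row 2; 10 appends to row 3. P = [[1, 7], [4, 9], [5, 10]].
Insert 8: appended to row 1. P = [[1, 7, 8], [4, 9], [5, 10]].
Insert 2: 2 bumps 7 from row 1; 7 bumps 9 from row 2; 9 bumps 10 from row 3; 10 starts row 4. P = [[1, 2, 8], [4, 7], [5, 9], [10]].
Insert 3: 3 bumps 8 from row 1; 8 appends to row 2. P = [[1, 2, 3], [4, 7, 8], [5, 9], [10]].
Insert 6: appended to row 1. P = [[1, 2, 3, 6], [4, 7, 8], [5, 9], [10]].

So P = [[1, 2, 3, 6], [4, 7, 8], [5, 9], [10]].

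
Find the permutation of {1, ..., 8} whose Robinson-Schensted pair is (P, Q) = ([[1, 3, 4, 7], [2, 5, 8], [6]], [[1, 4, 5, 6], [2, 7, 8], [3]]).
Reverse the RSK construction: for i from n down to 1, find the cell of Q containing i, remove the entry at that cell from P, and reverse-bump it up through P; the value ejected from row 1 is w(i).

Step i=8: Q has 8 at row 2, column 3; remove 8 from row 2 of P and reverse-bump: 8 enters row 1 and ejects 7. So w(8) = 7. P is now [[1, 3, 4, 8], [2, 5], [6]].
Step i=7: Q has 7 at row 2, column 2; remove 5 from row 2 of P and reverse-bump: 5 enters row 1 and ejects 4. So w(7) = 4. P is now [[1, 3, 5, 8], [2], [6]].
Step i=6: Q has 6 at row 1, column 4; remove that cell from P, ejecting 8. So w(6) = 8. P is now [[1, 3, 5], [2], [6]].
Step i=5: Q has 5 at row 1, column 3; remove that cell from P, ejecting 5. So w(5) = 5. P is now [[1, 3], [2], [6]].
Step i=4: Q has 4 at row 1, column 2; remove that cell from P, ejecting 3. So w(4) = 3. P is now [[1], [2], [6]].
Step i=3: Q has 3 at row 3, column 1; remove 6 from row 3 of P and reverse-bump: 6 enters row 2 and ejects 2; 2 enters row 1 and ejects 1. So w(3) = 1. P is now [[2], [6]].
Step i=2: Q has 2 at row 2, column 1; remove 6 from row 2 of P and reverse-bump: 6 enters row 1 and ejects 2. So w(2) = 2. P is now [[6]].
Step i=1: Q has 1 at row 1, column 1; remove that cell from P, ejecting 6. So w(1) = 6. P is now [].

So w = 6 2 1 3 5 8 4 7.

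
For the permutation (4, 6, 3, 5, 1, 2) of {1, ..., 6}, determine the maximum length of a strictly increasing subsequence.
2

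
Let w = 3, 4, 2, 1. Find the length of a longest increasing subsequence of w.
2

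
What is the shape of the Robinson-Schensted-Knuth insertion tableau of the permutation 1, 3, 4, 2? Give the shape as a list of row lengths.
Row-insert each entry into an empty tableau.

After inserting 1: P = [[1]].
After inserting 3: P = [[1, 3]].
After inserting 4: P = [[1, 3, 4]].
After inserting 2: P = [[1, 2, 4], [3]].

The final insertion tableau P = [[1, 2, 4], [3]] has shape [3, 1].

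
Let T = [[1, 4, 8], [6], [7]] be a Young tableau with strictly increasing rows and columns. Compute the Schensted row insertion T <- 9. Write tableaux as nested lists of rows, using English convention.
9 is larger than every entry of row 1, so it is appended to row 1. The new tableau is [[1, 4, 8, 9], [6], [7]].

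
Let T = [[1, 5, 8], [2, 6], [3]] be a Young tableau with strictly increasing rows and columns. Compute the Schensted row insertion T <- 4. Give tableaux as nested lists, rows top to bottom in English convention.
[[1, 4, 8], [2, 5], [3, 6]]

In row 1, 4 replaces 5 (the leftmost entry greater than 4); 5 is bumped to row 2. In row 2, 5 replaces 6 (the leftmost entry greater than 5); 6 is bumped to row 3. 6 is appended to row 3. The new tableau is [[1, 4, 8], [2, 5], [3, 6]].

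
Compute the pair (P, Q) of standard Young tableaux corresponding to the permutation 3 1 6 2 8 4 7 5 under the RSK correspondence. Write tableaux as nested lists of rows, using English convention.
Insert each entry of the permutation into P by Schensted row insertion, recording in Q the position of each new cell.

Insert 3: appended to row 1. P = [[3]], Q = [[1]].
Insert 1: 1 bumps 3 from row 1; 3 starts row 2. P = [[1], [3]], Q = [[1], [2]].
Insert 6: appended to row 1. P = [[1, 6], [3]], Q = [[1, 3], [2]].
Insert 2: 2 bumps 6 from row 1; 6 appends to row 2. P = [[1, 2], [3, 6]], Q = [[1, 3], [2, 4]].
Insert 8: appended to row 1. P = [[1, 2, 8], [3, 6]], Q = [[1, 3, 5], [2, 4]].
Insert 4: 4 bumps 8 from row 1; 8 appends to row 2. P = [[1, 2, 4], [3, 6, 8]], Q = [[1, 3, 5], [2, 4, 6]].
Insert 7: appended to row 1. P = [[1, 2, 4, 7], [3, 6, 8]], Q = [[1, 3, 5, 7], [2, 4, 6]].
Insert 5: 5 bumps 7 from row 1; 7 bumps 8 from row 2; 8 starts row 3. P = [[1, 2, 4, 5], [3, 6, 7], [8]], Q = [[1, 3, 5, 7], [2, 4, 6], [8]].

So P = [[1, 2, 4, 5], [3, 6, 7], [8]], Q = [[1, 3, 5, 7], [2, 4, 6], [8]].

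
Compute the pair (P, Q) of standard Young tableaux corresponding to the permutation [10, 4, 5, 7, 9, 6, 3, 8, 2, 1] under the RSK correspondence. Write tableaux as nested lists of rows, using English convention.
P = [[1, 5, 6, 8], [2, 9], [3], [4], [7], [10]], Q = [[1, 3, 4, 5], [2, 8], [6], [7], [9], [10]]

Insert each entry of the permutation into P by Schensted row insertion, recording in Q the position of each new cell.

Insert 10: appended to row 1. P = [[10]], Q = [[1]].
Insert 4: 4 bumps 10 from row 1; 10 starts row 2. P = [[4], [10]], Q = [[1], [2]].
Insert 5: appended to row 1. P = [[4, 5], [10]], Q = [[1, 3], [2]].
Insert 7: appended to row 1. P = [[4, 5, 7], [10]], Q = [[1, 3, 4], [2]].
Insert 9: appended to row 1. P = [[4, 5, 7, 9], [10]], Q = [[1, 3, 4, 5], [2]].
Insert 6: 6 bumps 7 from row 1; 7 bumps 10 from row 2; 10 starts row 3. P = [[4, 5, 6, 9], [7], [10]], Q = [[1, 3, 4, 5], [2], [6]].
Insert 3: 3 bumps 4 from row 1; 4 bumps 7 from row 2; 7 bumps 10 from row 3; 10 starts row 4. P = [[3, 5, 6, 9], [4], [7], [10]], Q = [[1, 3, 4, 5], [2], [6], [7]].
Insert 8: 8 bumps 9 from row 1; 9 appends to row 2. P = [[3, 5, 6, 8], [4, 9], [7], [10]], Q = [[1, 3, 4, 5], [2, 8], [6], [7]].
Insert 2: 2 bumps 3 from row 1; 3 bumps 4 from row 2; 4 bumps 7 from row 3; 7 bumps 10 from row 4; 10 starts row 5. P = [[2, 5, 6, 8], [3, 9], [4], [7], [10]], Q = [[1, 3, 4, 5], [2, 8], [6], [7], [9]].
Insert 1: 1 bumps 2 from row 1; 2 bumps 3 from row 2; 3 bumps 4 from row 3; 4 bumps 7 from row 4; 7 bumps 10 from row 5; 10 starts row 6. P = [[1, 5, 6, 8], [2, 9], [3], [4], [7], [10]], Q = [[1, 3, 4, 5], [2, 8], [6], [7], [9], [10]].

So P = [[1, 5, 6, 8], [2, 9], [3], [4], [7], [10]], Q = [[1, 3, 4, 5], [2, 8], [6], [7], [9], [10]].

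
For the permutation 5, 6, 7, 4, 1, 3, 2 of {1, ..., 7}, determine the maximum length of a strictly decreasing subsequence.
4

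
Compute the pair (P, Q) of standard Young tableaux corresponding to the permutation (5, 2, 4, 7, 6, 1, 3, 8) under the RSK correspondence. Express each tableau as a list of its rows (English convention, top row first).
Insert each entry of the permutation into P by Schensted row insertion, recording in Q the position of each new cell.

Insert 5: appended to row 1. P = [[5]].
Insert 2: 2 bumps 5 from row 1; 5 starts row 2. P = [[2], [5]].
Insert 4: appended to row 1. P = [[2, 4], [5]].
Insert 7: appended to row 1. P = [[2, 4, 7], [5]].
Insert 6: 6 bumps 7 from row 1; 7 appends to row 2. P = [[2, 4, 6], [5, 7]].
Insert 1: 1 bumps 2 from row 1; 2 bumps 5 from row 2; 5 starts row 3. P = [[1, 4, 6], [2, 7], [5]].
Insert 3: 3 bumps 4 from row 1; 4 bumps 7 from row 2; 7 appends to row 3. P = [[1, 3, 6], [2, 4], [5, 7]].
Insert 8: appended to row 1. P = [[1, 3, 6, 8], [2, 4], [5, 7]].

So P = [[1, 3, 6, 8], [2, 4], [5, 7]], Q = [[1, 3, 4, 8], [2, 5], [6, 7]].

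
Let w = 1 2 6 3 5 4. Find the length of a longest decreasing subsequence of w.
3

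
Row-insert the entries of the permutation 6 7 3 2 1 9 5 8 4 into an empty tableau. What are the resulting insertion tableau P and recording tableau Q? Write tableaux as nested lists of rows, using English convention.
Insert each entry of the permutation into P by Schensted row insertion, recording in Q the position of each new cell.

Insert 6: appended to row 1. P = [[6]], Q = [[1]].
Insert 7: appended to row 1. P = [[6, 7]], Q = [[1, 2]].
Insert 3: 3 bumps 6 from row 1; 6 starts row 2. P = [[3, 7], [6]], Q = [[1, 2], [3]].
Insert 2: 2 bumps 3 from row 1; 3 bumps 6 from row 2; 6 starts row 3. P = [[2, 7], [3], [6]], Q = [[1, 2], [3], [4]].
Insert 1: 1 bumps 2 from row 1; 2 bumps 3 from row 2; 3 bumps 6 from row 3; 6 starts row 4. P = [[1, 7], [2], [3], [6]], Q = [[1, 2], [3], [4], [5]].
Insert 9: appended to row 1. P = [[1, 7, 9], [2], [3], [6]], Q = [[1, 2, 6], [3], [4], [5]].
Insert 5: 5 bumps 7 from row 1; 7 appends to row 2. P = [[1, 5, 9], [2, 7], [3], [6]], Q = [[1, 2, 6], [3, 7], [4], [5]].
Insert 8: 8 bumps 9 from row 1; 9 appends to row 2. P = [[1, 5, 8], [2, 7, 9], [3], [6]], Q = [[1, 2, 6], [3, 7, 8], [4], [5]].
Insert 4: 4 bumps 5 from row 1; 5 bumps 7 from row 2; 7 appends to row 3. P = [[1, 4, 8], [2, 5, 9], [3, 7], [6]], Q = [[1, 2, 6], [3, 7, 8], [4, 9], [5]].

So P = [[1, 4, 8], [2, 5, 9], [3, 7], [6]], Q = [[1, 2, 6], [3, 7, 8], [4, 9], [5]].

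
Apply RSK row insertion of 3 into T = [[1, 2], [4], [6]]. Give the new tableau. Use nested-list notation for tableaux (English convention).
[[1, 2, 3], [4], [6]]

3 is larger than every entry of row 1, so it is appended to row 1. The new tableau is [[1, 2, 3], [4], [6]].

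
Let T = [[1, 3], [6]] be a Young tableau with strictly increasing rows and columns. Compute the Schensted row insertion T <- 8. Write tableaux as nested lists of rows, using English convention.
[[1, 3, 8], [6]]

8 is larger than every entry of row 1, so it is appended to row 1. The new tableau is [[1, 3, 8], [6]].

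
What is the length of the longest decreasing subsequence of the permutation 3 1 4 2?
2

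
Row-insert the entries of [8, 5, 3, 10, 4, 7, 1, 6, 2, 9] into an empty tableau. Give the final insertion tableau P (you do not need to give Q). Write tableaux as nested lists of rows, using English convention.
After inserting 8: P = [[8]].
After inserting 5: P = [[5], [8]].
After inserting 3: P = [[3], [5], [8]].
After inserting 10: P = [[3, 10], [5], [8]].
After inserting 4: P = [[3, 4], [5, 10], [8]].
After inserting 7: P = [[3, 4, 7], [5, 10], [8]].
After inserting 1: P = [[1, 4, 7], [3, 10], [5], [8]].
After inserting 6: P = [[1, 4, 6], [3, 7], [5, 10], [8]].
After inserting 2: P = [[1, 2, 6], [3, 4], [5, 7], [8, 10]].
After inserting 9: P = [[1, 2, 6, 9], [3, 4], [5, 7], [8, 10]].

So P = [[1, 2, 6, 9], [3, 4], [5, 7], [8, 10]].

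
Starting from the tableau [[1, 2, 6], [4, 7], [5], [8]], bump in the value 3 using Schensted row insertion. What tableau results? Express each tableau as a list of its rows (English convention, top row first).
[[1, 2, 3], [4, 6], [5, 7], [8]]

In row 1, 3 replaces 6 (the leftmost entry greater than 3); 6 is bumped to row 2. In row 2, 6 replaces 7 (the leftmost entry greater than 6); 7 is bumped to row 3. 7 is appended to row 3. The new tableau is [[1, 2, 3], [4, 6], [5, 7], [8]].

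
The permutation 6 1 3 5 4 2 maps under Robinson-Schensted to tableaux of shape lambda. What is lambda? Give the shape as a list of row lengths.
[3, 1, 1, 1]

Row-insert each entry into an empty tableau.

After inserting 6: P = [[6]].
After inserting 1: P = [[1], [6]].
After inserting 3: P = [[1, 3], [6]].
After inserting 5: P = [[1, 3, 5], [6]].
After inserting 4: P = [[1, 3, 4], [5], [6]].
After inserting 2: P = [[1, 2, 4], [3], [5], [6]].

The final insertion tableau P = [[1, 2, 4], [3], [5], [6]] has shape [3, 1, 1, 1].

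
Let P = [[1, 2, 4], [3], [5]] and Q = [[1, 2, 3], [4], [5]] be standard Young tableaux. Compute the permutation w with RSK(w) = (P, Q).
Reverse the RSK construction: for i from n down to 1, find the cell of Q containing i, remove the entry at that cell from P, and reverse-bump it up through P; the value ejected from row 1 is w(i).

Step i=5: Q has 5 at row 3, column 1; remove 5 from row 3 of P and reverse-bump: 5 enters row 2 and ejects 3; 3 enters row 1 and ejects 2. So w(5) = 2. P is now [[1, 3, 4], [5]].
Step i=4: Q has 4 at row 2, column 1; remove 5 from row 2 of P and reverse-bump: 5 enters row 1 and ejects 4. So w(4) = 4. P is now [[1, 3, 5]].
Step i=3: Q has 3 at row 1, column 3; remove that cell from P, ejecting 5. So w(3) = 5. P is now [[1, 3]].
Step i=2: Q has 2 at row 1, column 2; remove that cell from P, ejecting 3. So w(2) = 3. P is now [[1]].
Step i=1: Q has 1 at row 1, column 1; remove that cell from P, ejecting 1. So w(1) = 1. P is now [].

So w = 1 3 5 4 2.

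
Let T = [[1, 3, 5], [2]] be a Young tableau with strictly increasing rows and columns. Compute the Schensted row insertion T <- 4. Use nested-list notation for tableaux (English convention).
[[1, 3, 4], [2, 5]]

In row 1, 4 replaces 5 (the leftmost entry greater than 4); 5 is bumped to row 2. 5 is appended to row 2. The new tableau is [[1, 3, 4], [2, 5]].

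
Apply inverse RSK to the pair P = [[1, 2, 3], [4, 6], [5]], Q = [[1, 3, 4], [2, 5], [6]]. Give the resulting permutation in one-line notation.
5 1 2 6 4 3

Reverse RSK: for i = n, n-1, ..., 1, locate i in Q, remove the corresponding corner cell from P, and reverse-bump its entry up through P; the value ejected from row 1 is w(i).

So w = 5 1 2 6 4 3.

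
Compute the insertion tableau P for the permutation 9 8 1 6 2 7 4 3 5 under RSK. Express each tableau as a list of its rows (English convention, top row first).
P = [[1, 2, 3, 5], [4, 7], [6], [8], [9]]

Insert 9: appended to row 1. P = [[9]].
Insert 8: 8 bumps 9 from row 1; 9 starts row 2. P = [[8], [9]].
Insert 1: 1 bumps 8 from row 1; 8 bumps 9 from row 2; 9 starts row 3. P = [[1], [8], [9]].
Insert 6: appended to row 1. P = [[1, 6], [8], [9]].
Insert 2: 2 bumps 6 from row 1; 6 bumps 8 from row 2; 8 bumps 9 from row 3; 9 starts row 4. P = [[1, 2], [6], [8], [9]].
Insert 7: appended to row 1. P = [[1, 2, 7], [6], [8], [9]].
Insert 4: 4 bumps 7 from row 1; 7 appends to row 2. P = [[1, 2, 4], [6, 7], [8], [9]].
Insert 3: 3 bumps 4 from row 1; 4 bumps 6 from row 2; 6 bumps 8 from row 3; 8 bumps 9 from row 4; 9 starts row 5. P = [[1, 2, 3], [4, 7], [6], [8], [9]].
Insert 5: appended to row 1. P = [[1, 2, 3, 5], [4, 7], [6], [8], [9]].

So P = [[1, 2, 3, 5], [4, 7], [6], [8], [9]].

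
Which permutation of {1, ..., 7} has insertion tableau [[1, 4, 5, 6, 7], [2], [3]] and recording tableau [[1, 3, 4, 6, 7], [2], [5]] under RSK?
3 2 4 5 1 6 7

Reverse the RSK construction: for i from n down to 1, find the cell of Q containing i, remove the entry at that cell from P, and reverse-bump it up through P; the value ejected from row 1 is w(i).

Step i=7: Q has 7 at row 1, column 5; remove that cell from P, ejecting 7. So w(7) = 7. P is now [[1, 4, 5, 6], [2], [3]].
Step i=6: Q has 6 at row 1, column 4; remove that cell from P, ejecting 6. So w(6) = 6. P is now [[1, 4, 5], [2], [3]].
Step i=5: Q has 5 at row 3, column 1; remove 3 from row 3 of P and reverse-bump: 3 enters row 2 and ejects 2; 2 enters row 1 and ejects 1. So w(5) = 1. P is now [[2, 4, 5], [3]].
Step i=4: Q has 4 at row 1, column 3; remove that cell from P, ejecting 5. So w(4) = 5. P is now [[2, 4], [3]].
Step i=3: Q has 3 at row 1, column 2; remove that cell from P, ejecting 4. So w(3) = 4. P is now [[2], [3]].
Step i=2: Q has 2 at row 2, column 1; remove 3 from row 2 of P and reverse-bump: 3 enters row 1 and ejects 2. So w(2) = 2. P is now [[3]].
Step i=1: Q has 1 at row 1, column 1; remove that cell from P, ejecting 3. So w(1) = 3. P is now [].

So w = 3 2 4 5 1 6 7.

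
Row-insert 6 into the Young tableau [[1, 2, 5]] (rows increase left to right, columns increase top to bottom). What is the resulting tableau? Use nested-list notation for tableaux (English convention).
[[1, 2, 5, 6]]

6 is larger than every entry of row 1, so it is appended to row 1. The new tableau is [[1, 2, 5, 6]].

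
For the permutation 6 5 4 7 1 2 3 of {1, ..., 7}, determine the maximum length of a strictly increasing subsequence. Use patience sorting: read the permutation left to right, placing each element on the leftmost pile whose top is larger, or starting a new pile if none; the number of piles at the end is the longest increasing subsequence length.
3

6: new pile. tops = [6]
5: onto pile 1 (replacing 6). tops = [5]
4: onto pile 1 (replacing 5). tops = [4]
7: new pile. tops = [4, 7]
1: onto pile 1 (replacing 4). tops = [1, 7]
2: onto pile 2 (replacing 7). tops = [1, 2]
3: new pile. tops = [1, 2, 3]

3 piles, so the longest increasing subsequence has length 3.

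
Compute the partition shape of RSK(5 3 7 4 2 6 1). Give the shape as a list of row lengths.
RSK row insertion gives P = [[1, 4, 6], [2, 7], [3], [5]], which has shape [3, 2, 1, 1].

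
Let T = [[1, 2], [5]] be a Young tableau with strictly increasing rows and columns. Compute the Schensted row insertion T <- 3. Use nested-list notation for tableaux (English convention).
[[1, 2, 3], [5]]

3 is larger than every entry of row 1, so it is appended to row 1. The new tableau is [[1, 2, 3], [5]].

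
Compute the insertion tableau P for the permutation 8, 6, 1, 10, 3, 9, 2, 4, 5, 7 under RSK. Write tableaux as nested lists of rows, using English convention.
Insert 8: appended to row 1. P = [[8]].
Insert 6: 6 bumps 8 from row 1; 8 starts row 2. P = [[6], [8]].
Insert 1: 1 bumps 6 from row 1; 6 bumps 8 from row 2; 8 starts row 3. P = [[1], [6], [8]].
Insert 10: appended to row 1. P = [[1, 10], [6], [8]].
Insert 3: 3 bumps 10 from row 1; 10 appends to row 2. P = [[1, 3], [6, 10], [8]].
Insert 9: appended to row 1. P = [[1, 3, 9], [6, 10], [8]].
Insert 2: 2 bumps 3 from row 1; 3 bumps 6 from row 2; 6 bumps 8 from row 3; 8 starts row 4. P = [[1, 2, 9], [3, 10], [6], [8]].
Insert 4: 4 bumps 9 from row 1; 9 bumps 10 from row 2; 10 appends to row 3. P = [[1, 2, 4], [3, 9], [6, 10], [8]].
Insert 5: appended to row 1. P = [[1, 2, 4, 5], [3, 9], [6, 10], [8]].
Insert 7: appended to row 1. P = [[1, 2, 4, 5, 7], [3, 9], [6, 10], [8]].

So P = [[1, 2, 4, 5, 7], [3, 9], [6, 10], [8]].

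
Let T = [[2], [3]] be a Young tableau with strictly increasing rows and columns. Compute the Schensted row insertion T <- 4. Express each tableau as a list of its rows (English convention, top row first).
4 is larger than every entry of row 1, so it is appended to row 1. The new tableau is [[2, 4], [3]].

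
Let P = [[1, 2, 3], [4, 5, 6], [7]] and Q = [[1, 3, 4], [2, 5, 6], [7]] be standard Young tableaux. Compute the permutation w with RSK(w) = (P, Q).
Reverse the RSK construction: for i from n down to 1, find the cell of Q containing i, remove the entry at that cell from P, and reverse-bump it up through P; the value ejected from row 1 is w(i).

Step i=7: Q has 7 at row 3, column 1; remove 7 from row 3 of P and reverse-bump: 7 enters row 2 and ejects 6; 6 enters row 1 and ejects 3. So w(7) = 3. P is now [[1, 2, 6], [4, 5, 7]].
Step i=6: Q has 6 at row 2, column 3; remove 7 from row 2 of P and reverse-bump: 7 enters row 1 and ejects 6. So w(6) = 6. P is now [[1, 2, 7], [4, 5]].
Step i=5: Q has 5 at row 2, column 2; remove 5 from row 2 of P and reverse-bump: 5 enters row 1 and ejects 2. So w(5) = 2. P is now [[1, 5, 7], [4]].
Step i=4: Q has 4 at row 1, column 3; remove that cell from P, ejecting 7. So w(4) = 7. P is now [[1, 5], [4]].
Step i=3: Q has 3 at row 1, column 2; remove that cell from P, ejecting 5. So w(3) = 5. P is now [[1], [4]].
Step i=2: Q has 2 at row 2, column 1; remove 4 from row 2 of P and reverse-bump: 4 enters row 1 and ejects 1. So w(2) = 1. P is now [[4]].
Step i=1: Q has 1 at row 1, column 1; remove that cell from P, ejecting 4. So w(1) = 4. P is now [].

So w = 4 1 5 7 2 6 3.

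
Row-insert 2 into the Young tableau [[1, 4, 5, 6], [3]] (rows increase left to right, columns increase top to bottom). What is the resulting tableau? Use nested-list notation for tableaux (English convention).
[[1, 2, 5, 6], [3, 4]]

In row 1, 2 replaces 4 (the leftmost entry greater than 2); 4 is bumped to row 2. 4 is appended to row 2. The new tableau is [[1, 2, 5, 6], [3, 4]].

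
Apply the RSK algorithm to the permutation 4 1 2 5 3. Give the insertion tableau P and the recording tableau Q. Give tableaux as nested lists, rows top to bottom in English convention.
Insert each entry of the permutation into P by Schensted row insertion, recording in Q the position of each new cell.

Insert 4: appended to row 1. P = [[4]], Q = [[1]].
Insert 1: 1 bumps 4 from row 1; 4 starts row 2. P = [[1], [4]], Q = [[1], [2]].
Insert 2: appended to row 1. P = [[1, 2], [4]], Q = [[1, 3], [2]].
Insert 5: appended to row 1. P = [[1, 2, 5], [4]], Q = [[1, 3, 4], [2]].
Insert 3: 3 bumps 5 from row 1; 5 appends to row 2. P = [[1, 2, 3], [4, 5]], Q = [[1, 3, 4], [2, 5]].

So P = [[1, 2, 3], [4, 5]], Q = [[1, 3, 4], [2, 5]].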